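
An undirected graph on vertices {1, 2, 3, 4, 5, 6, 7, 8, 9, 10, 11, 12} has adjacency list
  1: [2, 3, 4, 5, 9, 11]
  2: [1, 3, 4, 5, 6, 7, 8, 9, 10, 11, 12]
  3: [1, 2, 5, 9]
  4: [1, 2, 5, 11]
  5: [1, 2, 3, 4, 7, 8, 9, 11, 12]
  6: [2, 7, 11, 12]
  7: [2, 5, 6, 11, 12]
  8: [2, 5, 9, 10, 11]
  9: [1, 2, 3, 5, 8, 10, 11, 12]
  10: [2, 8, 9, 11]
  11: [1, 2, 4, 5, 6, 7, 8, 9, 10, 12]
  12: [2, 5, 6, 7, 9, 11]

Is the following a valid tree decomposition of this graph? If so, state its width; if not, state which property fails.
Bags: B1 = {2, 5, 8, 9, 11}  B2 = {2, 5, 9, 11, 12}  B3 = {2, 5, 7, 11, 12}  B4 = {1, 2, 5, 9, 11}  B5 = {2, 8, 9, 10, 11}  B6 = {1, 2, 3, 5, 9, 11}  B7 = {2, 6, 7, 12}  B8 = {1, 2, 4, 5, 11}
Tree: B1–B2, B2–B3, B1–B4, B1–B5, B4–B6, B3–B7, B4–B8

No — edge (11,6) lies in no bag.

A tree decomposition must satisfy three properties: every vertex lies in some bag; for every edge, both endpoints lie together in some bag; and for every vertex, the bags containing it form a connected subtree. Here edge (11,6) lies in no bag, so the decomposition is invalid.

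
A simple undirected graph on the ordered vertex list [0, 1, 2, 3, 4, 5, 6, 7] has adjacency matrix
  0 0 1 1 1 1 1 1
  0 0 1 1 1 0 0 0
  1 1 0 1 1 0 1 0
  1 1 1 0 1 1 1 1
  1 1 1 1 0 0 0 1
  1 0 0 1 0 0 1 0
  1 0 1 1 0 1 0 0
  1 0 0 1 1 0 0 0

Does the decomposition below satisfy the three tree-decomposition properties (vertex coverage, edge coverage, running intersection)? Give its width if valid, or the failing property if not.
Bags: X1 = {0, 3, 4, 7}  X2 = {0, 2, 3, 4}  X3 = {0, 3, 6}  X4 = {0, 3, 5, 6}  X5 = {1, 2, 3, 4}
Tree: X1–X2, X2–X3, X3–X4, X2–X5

No — edge (2,6) lies in no bag.

A tree decomposition must satisfy three properties: every vertex lies in some bag; for every edge, both endpoints lie together in some bag; and for every vertex, the bags containing it form a connected subtree. Here edge (2,6) lies in no bag, so the decomposition is invalid.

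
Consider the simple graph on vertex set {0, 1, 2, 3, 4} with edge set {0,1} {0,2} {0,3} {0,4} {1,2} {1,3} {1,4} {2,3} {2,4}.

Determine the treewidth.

3

A width-3 tree decomposition is:
Bags: B1 = {0, 1, 2, 4}  B2 = {0, 1, 2, 3}
Tree: B1–B2
Each bag holds 4 vertices, so the decomposition has width 3, which upper-bounds the treewidth. Conversely, {0, 1, 2, 3} is a clique of size 4, and the vertices of any clique must share a bag in every tree decomposition; so some bag has ≥ 4 vertices and tw(G) ≥ 3. Hence tw(G) = 3 exactly.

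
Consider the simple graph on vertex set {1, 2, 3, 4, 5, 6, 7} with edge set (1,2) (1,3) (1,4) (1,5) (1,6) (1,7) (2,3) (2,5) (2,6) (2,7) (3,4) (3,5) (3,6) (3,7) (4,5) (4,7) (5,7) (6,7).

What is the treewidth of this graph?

A width-4 tree decomposition is:
Bags: B1 = {1, 2, 3, 5, 7}  B2 = {1, 3, 4, 5, 7}  B3 = {1, 2, 3, 6, 7}
Tree: B1–B2, B1–B3
The largest bag has 5 vertices, giving width 4; this decomposition certifies tw(G) ≤ 4. On the other hand G contains the 5-clique {1, 2, 3, 5, 7}. A clique must lie in a single bag of any decomposition, so no decomposition can have width below 4. Hence tw(G) = 4 exactly.

4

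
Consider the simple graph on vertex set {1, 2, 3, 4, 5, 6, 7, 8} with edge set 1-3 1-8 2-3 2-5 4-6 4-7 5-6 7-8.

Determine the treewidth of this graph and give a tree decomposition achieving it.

Treewidth 2.
Bags: B1 = {4, 5, 6}  B2 = {4, 5, 7}  B3 = {5, 7, 8}  B4 = {1, 5, 8}  B5 = {1, 3, 5}  B6 = {2, 3, 5}
Tree: B1–B2, B2–B3, B3–B4, B4–B5, B5–B6

Each bag holds 3 vertices, so the decomposition has width 2, which upper-bounds the treewidth. For the lower bound, G contains the cycle 5–6–4–7–8–1–3–2–5, so G is not a forest; only forests have treewidth ≤ 1, hence tw(G) ≥ 2. Therefore the treewidth is 2.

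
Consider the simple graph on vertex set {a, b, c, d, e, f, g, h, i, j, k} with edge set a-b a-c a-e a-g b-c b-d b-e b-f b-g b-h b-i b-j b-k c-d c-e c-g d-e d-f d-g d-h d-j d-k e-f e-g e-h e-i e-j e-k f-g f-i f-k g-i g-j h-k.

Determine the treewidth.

A width-4 tree decomposition is:
Bags: B1 = {b, d, e, f, g}  B2 = {b, d, e, f, k}  B3 = {b, c, d, e, g}  B4 = {b, e, f, g, i}  B5 = {b, d, e, g, j}  B6 = {b, d, e, h, k}  B7 = {a, b, c, e, g}
Tree: B1–B2, B1–B3, B1–B4, B1–B5, B2–B6, B3–B7
Every bag has size at most 5, so the width is 5 − 1 = 4 and tw(G) ≤ 4. For the lower bound, the 5 vertices {b, d, e, g, j} are pairwise adjacent, and any tree decomposition puts a clique entirely inside one bag — forcing width ≥ 4. Combining the bounds, tw(G) = 4.

4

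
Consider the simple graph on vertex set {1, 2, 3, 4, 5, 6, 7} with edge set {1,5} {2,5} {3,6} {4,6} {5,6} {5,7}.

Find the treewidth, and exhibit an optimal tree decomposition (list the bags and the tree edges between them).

Treewidth 1.
One such decomposition:
Bags: B1 = {5, 6}  B2 = {4, 6}  B3 = {5, 7}  B4 = {1, 5}  B5 = {3, 6}  B6 = {2, 5}
Tree: B1–B2, B1–B3, B3–B4, B1–B5, B1–B6

The largest bag has 2 vertices, giving width 1; this decomposition certifies tw(G) ≤ 1. G has an edge, so its treewidth is at least 1. Hence tw(G) = 1 exactly.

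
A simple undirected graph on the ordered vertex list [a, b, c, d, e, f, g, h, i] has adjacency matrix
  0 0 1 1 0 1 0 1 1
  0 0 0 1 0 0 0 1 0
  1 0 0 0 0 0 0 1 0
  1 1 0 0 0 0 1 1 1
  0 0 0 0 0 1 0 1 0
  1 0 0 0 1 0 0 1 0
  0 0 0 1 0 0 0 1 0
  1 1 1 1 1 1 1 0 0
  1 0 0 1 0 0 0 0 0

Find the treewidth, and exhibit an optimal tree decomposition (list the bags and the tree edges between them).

Every bag has size at most 3, so the width is 3 − 1 = 2 and tw(G) ≤ 2. On the other hand G contains the 3-clique {d, g, h}. A clique must lie in a single bag of any decomposition, so no decomposition can have width below 2. Therefore the treewidth is 2.

Treewidth 2.
One optimal decomposition is:
Bags: B1 = {a, f, h}  B2 = {e, f, h}  B3 = {a, c, h}  B4 = {a, d, h}  B5 = {d, g, h}  B6 = {b, d, h}  B7 = {a, d, i}
Tree: B1–B2, B1–B3, B1–B4, B4–B5, B5–B6, B4–B7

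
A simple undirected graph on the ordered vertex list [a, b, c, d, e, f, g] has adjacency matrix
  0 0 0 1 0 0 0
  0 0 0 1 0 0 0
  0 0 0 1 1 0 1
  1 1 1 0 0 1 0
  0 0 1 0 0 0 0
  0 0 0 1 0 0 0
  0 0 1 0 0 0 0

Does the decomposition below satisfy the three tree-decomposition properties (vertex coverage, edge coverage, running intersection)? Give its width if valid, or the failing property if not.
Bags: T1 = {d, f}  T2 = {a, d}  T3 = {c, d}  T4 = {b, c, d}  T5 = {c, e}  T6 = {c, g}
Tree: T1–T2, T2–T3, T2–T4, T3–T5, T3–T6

A tree decomposition must satisfy three properties: every vertex lies in some bag; for every edge, both endpoints lie together in some bag; and for every vertex, the bags containing it form a connected subtree. Here bags containing vertex c are not connected in the tree, so the decomposition is invalid.

No — bags containing vertex c are not connected in the tree.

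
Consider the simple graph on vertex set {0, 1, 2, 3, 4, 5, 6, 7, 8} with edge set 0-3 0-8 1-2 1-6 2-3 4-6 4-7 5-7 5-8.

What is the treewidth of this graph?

2

A width-2 tree decomposition is:
Bags: B1 = {1, 4, 6}  B2 = {1, 2, 4}  B3 = {2, 3, 4}  B4 = {0, 3, 4}  B5 = {0, 4, 8}  B6 = {4, 5, 8}  B7 = {4, 5, 7}
Tree: B1–B2, B2–B3, B3–B4, B4–B5, B5–B6, B6–B7
Each bag holds 3 vertices, so the decomposition has width 2, which upper-bounds the treewidth. For the lower bound, G contains the cycle 4–6–1–2–3–0–8–5–7–4, so G is not a forest; only forests have treewidth ≤ 1, hence tw(G) ≥ 2. Combining the bounds, tw(G) = 2.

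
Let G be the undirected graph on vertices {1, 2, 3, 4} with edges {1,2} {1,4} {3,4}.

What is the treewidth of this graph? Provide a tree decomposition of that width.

Treewidth 1.
One optimal decomposition is:
Bags: B1 = {1, 2}  B2 = {1, 4}  B3 = {3, 4}
Tree: B1–B2, B2–B3

Every bag has size at most 2, so the width is 2 − 1 = 1 and tw(G) ≤ 1. G has an edge, so its treewidth is at least 1. Hence tw(G) = 1 exactly.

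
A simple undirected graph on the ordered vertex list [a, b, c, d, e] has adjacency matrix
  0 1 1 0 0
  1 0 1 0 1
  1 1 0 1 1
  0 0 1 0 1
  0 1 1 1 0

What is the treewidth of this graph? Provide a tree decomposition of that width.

Treewidth 2.
One such decomposition:
Bags: B1 = {a, b, c}  B2 = {b, c, e}  B3 = {c, d, e}
Tree: B1–B2, B2–B3

The largest bag has 3 vertices, giving width 2; this decomposition certifies tw(G) ≤ 2. On the other hand G contains the 3-clique {c, d, e}. A clique must lie in a single bag of any decomposition, so no decomposition can have width below 2. Hence tw(G) = 2 exactly.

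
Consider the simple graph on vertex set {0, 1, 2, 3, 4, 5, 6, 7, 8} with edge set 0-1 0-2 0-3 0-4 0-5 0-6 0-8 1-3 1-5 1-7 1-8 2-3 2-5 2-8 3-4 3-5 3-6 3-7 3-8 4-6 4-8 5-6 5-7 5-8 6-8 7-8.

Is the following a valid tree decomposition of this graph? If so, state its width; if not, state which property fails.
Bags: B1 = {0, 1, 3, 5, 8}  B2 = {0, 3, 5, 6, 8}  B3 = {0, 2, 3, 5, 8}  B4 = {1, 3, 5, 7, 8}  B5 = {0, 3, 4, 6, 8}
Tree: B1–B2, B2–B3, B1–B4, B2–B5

Yes; width 4.

Checking the three conditions: (i) the bags cover all of {0, 1, 2, 3, 4, 5, 6, 7, 8}; (ii) for each edge, some bag contains both endpoints; (iii) the bags containing any fixed vertex form a subtree. All hold, so the decomposition is valid with width 5 − 1 = 4.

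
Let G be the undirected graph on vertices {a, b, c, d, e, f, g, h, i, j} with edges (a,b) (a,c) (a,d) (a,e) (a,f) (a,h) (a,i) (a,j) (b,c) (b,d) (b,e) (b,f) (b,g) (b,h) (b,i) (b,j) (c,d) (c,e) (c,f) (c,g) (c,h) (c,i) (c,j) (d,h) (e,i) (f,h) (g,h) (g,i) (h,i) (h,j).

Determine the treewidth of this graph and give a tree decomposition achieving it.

Each bag holds 5 vertices, so the decomposition has width 4, which upper-bounds the treewidth. Conversely, {a, b, c, e, i} is a clique of size 5, and the vertices of any clique must share a bag in every tree decomposition; so some bag has ≥ 5 vertices and tw(G) ≥ 4. Hence tw(G) = 4 exactly.

Treewidth 4.
One such decomposition:
Bags: B1 = {a, b, c, h, i}  B2 = {a, b, c, h, j}  B3 = {a, b, c, e, i}  B4 = {a, b, c, d, h}  B5 = {a, b, c, f, h}  B6 = {b, c, g, h, i}
Tree: B1–B2, B1–B3, B2–B4, B1–B5, B1–B6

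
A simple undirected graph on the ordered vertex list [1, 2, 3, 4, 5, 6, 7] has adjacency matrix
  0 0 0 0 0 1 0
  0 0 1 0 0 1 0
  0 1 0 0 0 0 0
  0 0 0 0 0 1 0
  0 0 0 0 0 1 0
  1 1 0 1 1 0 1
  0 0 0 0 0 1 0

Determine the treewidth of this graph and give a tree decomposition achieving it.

Treewidth 1.
One optimal decomposition is:
Bags: B1 = {6, 7}  B2 = {2, 6}  B3 = {5, 6}  B4 = {2, 3}  B5 = {1, 6}  B6 = {4, 6}
Tree: B1–B2, B1–B3, B2–B4, B1–B5, B1–B6

Every bag has size at most 2, so the width is 2 − 1 = 1 and tw(G) ≤ 1. Any graph with an edge has treewidth ≥ 1, and G has the edge 6–7. Combining the bounds, tw(G) = 1.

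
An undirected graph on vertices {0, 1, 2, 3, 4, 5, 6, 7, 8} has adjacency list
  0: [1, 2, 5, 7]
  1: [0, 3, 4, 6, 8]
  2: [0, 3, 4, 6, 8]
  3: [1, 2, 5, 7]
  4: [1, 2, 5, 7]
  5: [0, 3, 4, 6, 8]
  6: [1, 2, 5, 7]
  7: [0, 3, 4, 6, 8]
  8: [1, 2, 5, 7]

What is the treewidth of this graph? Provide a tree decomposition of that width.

Every bag has size at most 5, so the width is 5 − 1 = 4 and tw(G) ≤ 4. For the lower bound: the 5 vertex sets {0,5}, {1,3}, {7,8}, {2}, {4} are disjoint, each induces a connected subgraph, and every pair is joined by at least one edge of G. Contracting each set to a single vertex therefore yields K_{5} as a minor, and since treewidth is minor-monotone, tw(G) ≥ tw(K_{5}) = 4. Combining the bounds, tw(G) = 4.

Treewidth 4.
Bags: B1 = {0, 1, 2, 5, 7}  B2 = {1, 2, 3, 5, 7}  B3 = {1, 2, 5, 7, 8}  B4 = {1, 2, 4, 5, 7}  B5 = {1, 2, 5, 6, 7}
Tree: B1–B2, B2–B3, B3–B4, B4–B5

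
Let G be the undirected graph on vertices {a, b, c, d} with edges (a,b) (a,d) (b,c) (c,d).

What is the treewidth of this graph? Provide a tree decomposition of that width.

Treewidth 2.
Bags: B1 = {a, b, d}  B2 = {b, c, d}
Tree: B1–B2

Every bag has size at most 3, so the width is 3 − 1 = 2 and tw(G) ≤ 2. For the lower bound, G contains the cycle b–a–d–c–b, so G is not a forest; only forests have treewidth ≤ 1, hence tw(G) ≥ 2. Hence tw(G) = 2 exactly.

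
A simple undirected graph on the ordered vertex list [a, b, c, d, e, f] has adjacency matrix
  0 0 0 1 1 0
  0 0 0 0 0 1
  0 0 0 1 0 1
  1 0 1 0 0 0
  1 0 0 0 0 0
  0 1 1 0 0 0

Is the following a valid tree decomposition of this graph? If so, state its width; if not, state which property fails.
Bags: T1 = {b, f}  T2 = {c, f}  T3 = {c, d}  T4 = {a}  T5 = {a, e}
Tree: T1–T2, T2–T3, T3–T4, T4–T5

No — edge (d,a) lies in no bag.

A tree decomposition must satisfy three properties: every vertex lies in some bag; for every edge, both endpoints lie together in some bag; and for every vertex, the bags containing it form a connected subtree. Here edge (d,a) lies in no bag, so the decomposition is invalid.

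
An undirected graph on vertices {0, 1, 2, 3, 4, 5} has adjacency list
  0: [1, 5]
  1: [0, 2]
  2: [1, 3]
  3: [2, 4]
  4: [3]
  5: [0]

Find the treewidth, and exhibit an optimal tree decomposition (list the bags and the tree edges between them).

Treewidth 1.
One optimal decomposition is:
Bags: B1 = {3, 4}  B2 = {2, 3}  B3 = {1, 2}  B4 = {0, 1}  B5 = {0, 5}
Tree: B1–B2, B2–B3, B3–B4, B4–B5

Every bag has size at most 2, so the width is 2 − 1 = 1 and tw(G) ≤ 1. G has an edge, so its treewidth is at least 1. The upper and lower bounds meet at 1, so that is the treewidth.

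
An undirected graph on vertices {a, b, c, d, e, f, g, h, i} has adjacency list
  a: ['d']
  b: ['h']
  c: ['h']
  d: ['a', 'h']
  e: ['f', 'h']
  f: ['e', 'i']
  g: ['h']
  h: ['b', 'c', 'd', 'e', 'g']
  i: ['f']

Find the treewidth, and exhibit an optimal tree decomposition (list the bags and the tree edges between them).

Every bag has size at most 2, so the width is 2 − 1 = 1 and tw(G) ≤ 1. G has an edge, so its treewidth is at least 1. Therefore the treewidth is 1.

Treewidth 1.
One such decomposition:
Bags: B1 = {b, h}  B2 = {e, h}  B3 = {d, h}  B4 = {a, d}  B5 = {e, f}  B6 = {f, i}  B7 = {c, h}  B8 = {g, h}
Tree: B1–B2, B2–B3, B3–B4, B2–B5, B5–B6, B1–B7, B2–B8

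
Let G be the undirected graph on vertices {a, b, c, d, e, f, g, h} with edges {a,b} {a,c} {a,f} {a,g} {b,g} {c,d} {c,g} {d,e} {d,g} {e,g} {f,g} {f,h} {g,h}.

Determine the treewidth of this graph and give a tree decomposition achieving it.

Every bag has size at most 3, so the width is 3 − 1 = 2 and tw(G) ≤ 2. On the other hand G contains the 3-clique {d, e, g}. A clique must lie in a single bag of any decomposition, so no decomposition can have width below 2. Combining the bounds, tw(G) = 2.

Treewidth 2.
One optimal decomposition is:
Bags: B1 = {a, b, g}  B2 = {a, c, g}  B3 = {c, d, g}  B4 = {a, f, g}  B5 = {f, g, h}  B6 = {d, e, g}
Tree: B1–B2, B2–B3, B2–B4, B4–B5, B3–B6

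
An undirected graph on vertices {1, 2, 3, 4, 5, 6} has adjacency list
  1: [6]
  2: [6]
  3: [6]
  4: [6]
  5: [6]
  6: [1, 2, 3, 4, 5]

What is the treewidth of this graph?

A width-1 tree decomposition is:
Bags: B1 = {2, 6}  B2 = {3, 6}  B3 = {1, 6}  B4 = {4, 6}  B5 = {5, 6}
Tree: B1–B2, B1–B3, B2–B4, B1–B5
Each bag holds 2 vertices, so the decomposition has width 1, which upper-bounds the treewidth. Since G has at least one edge (e.g. 6–2), it is not an edgeless graph, so tw(G) ≥ 1. The upper and lower bounds meet at 1, so that is the treewidth.

1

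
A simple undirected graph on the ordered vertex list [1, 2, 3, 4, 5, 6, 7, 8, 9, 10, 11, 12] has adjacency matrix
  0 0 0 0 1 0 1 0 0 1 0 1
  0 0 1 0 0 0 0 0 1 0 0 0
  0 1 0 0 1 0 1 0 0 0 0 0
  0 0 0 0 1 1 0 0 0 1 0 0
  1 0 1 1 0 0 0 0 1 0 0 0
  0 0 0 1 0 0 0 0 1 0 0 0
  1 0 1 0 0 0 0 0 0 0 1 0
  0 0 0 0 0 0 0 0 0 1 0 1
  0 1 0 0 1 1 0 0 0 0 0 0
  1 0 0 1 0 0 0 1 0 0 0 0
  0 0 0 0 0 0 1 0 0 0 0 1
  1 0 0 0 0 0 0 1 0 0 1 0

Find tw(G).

A width-3 tree decomposition is:
Bags: B1 = {2, 3, 6, 9}  B2 = {3, 5, 6, 9}  B3 = {3, 4, 5, 6}  B4 = {3, 4, 5, 7}  B5 = {1, 4, 5, 7}  B6 = {1, 4, 7, 10}  B7 = {1, 7, 10, 11}  B8 = {1, 10, 11, 12}  B9 = {8, 10, 11, 12}
Tree: B1–B2, B2–B3, B3–B4, B4–B5, B5–B6, B6–B7, B7–B8, B8–B9
The largest bag has 4 vertices, giving width 3; this decomposition certifies tw(G) ≤ 3. For the lower bound: the 4 vertex sets {2,6,9}, {3}, {5}, {1,4,7,10} are disjoint, each induces a connected subgraph, and every pair is joined by at least one edge of G. Contracting each set to a single vertex therefore yields K_{4} as a minor, and since treewidth is minor-monotone, tw(G) ≥ tw(K_{4}) = 3. The upper and lower bounds meet at 3, so that is the treewidth.

3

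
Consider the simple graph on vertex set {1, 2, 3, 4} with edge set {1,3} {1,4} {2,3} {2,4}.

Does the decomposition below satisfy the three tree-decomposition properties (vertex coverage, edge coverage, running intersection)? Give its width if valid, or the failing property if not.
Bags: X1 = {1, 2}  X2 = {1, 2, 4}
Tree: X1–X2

No — vertex 3 appears in no bag.

A tree decomposition must satisfy three properties: every vertex lies in some bag; for every edge, both endpoints lie together in some bag; and for every vertex, the bags containing it form a connected subtree. Here vertex 3 appears in no bag, so the decomposition is invalid.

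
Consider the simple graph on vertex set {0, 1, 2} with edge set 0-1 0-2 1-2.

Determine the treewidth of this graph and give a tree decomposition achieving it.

A single bag containing all 3 vertices is trivially a valid decomposition of width 2. Conversely, {0, 1, 2} is a clique of size 3, and the vertices of any clique must share a bag in every tree decomposition; so some bag has ≥ 3 vertices and tw(G) ≥ 2. Combining the bounds, tw(G) = 2.

Treewidth 2.
One optimal decomposition is:
Bags: B1 = {0, 1, 2}
Tree: (single bag)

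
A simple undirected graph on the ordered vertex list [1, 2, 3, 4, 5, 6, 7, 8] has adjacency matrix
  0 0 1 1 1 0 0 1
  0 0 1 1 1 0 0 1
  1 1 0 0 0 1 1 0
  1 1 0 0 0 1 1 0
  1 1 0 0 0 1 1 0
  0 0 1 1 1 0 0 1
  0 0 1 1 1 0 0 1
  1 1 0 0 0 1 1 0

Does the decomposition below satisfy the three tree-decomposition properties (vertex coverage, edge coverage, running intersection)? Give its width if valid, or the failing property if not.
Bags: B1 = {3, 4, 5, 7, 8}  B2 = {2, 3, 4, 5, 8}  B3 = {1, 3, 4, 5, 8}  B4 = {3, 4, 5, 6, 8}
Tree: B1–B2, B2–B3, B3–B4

Every vertex of G appears in some bag (union = {1, 2, 3, 4, 5, 6, 7, 8}); every edge is covered by a bag; and for each vertex v the set of bags containing v is connected in the bag tree. The decomposition is therefore valid. The largest bag has 5 vertices, so the width is 4.

Yes; width 4.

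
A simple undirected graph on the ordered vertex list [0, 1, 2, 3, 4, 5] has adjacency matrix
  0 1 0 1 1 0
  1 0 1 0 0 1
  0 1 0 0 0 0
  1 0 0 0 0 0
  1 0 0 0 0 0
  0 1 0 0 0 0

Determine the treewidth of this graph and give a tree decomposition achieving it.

Treewidth 1.
Bags: B1 = {1, 5}  B2 = {0, 1}  B3 = {1, 2}  B4 = {0, 3}  B5 = {0, 4}
Tree: B1–B2, B1–B3, B2–B4, B4–B5

Every bag has size at most 2, so the width is 2 − 1 = 1 and tw(G) ≤ 1. Since G has at least one edge (e.g. 1–5), it is not an edgeless graph, so tw(G) ≥ 1. Therefore the treewidth is 1.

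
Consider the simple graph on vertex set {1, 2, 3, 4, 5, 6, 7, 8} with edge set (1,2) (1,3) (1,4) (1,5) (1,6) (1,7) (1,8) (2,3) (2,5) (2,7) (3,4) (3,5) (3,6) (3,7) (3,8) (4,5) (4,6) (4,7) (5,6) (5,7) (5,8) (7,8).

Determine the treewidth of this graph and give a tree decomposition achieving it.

Treewidth 4.
One such decomposition:
Bags: B1 = {1, 2, 3, 5, 7}  B2 = {1, 3, 4, 5, 7}  B3 = {1, 3, 4, 5, 6}  B4 = {1, 3, 5, 7, 8}
Tree: B1–B2, B2–B3, B1–B4

The largest bag has 5 vertices, giving width 4; this decomposition certifies tw(G) ≤ 4. For the lower bound, the 5 vertices {1, 3, 4, 5, 6} are pairwise adjacent, and any tree decomposition puts a clique entirely inside one bag — forcing width ≥ 4. Combining the bounds, tw(G) = 4.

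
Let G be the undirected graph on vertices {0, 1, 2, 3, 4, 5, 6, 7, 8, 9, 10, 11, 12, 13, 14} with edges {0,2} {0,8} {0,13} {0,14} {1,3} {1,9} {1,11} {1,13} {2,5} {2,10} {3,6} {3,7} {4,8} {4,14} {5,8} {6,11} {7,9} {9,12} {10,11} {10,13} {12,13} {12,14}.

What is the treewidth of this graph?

3

A width-3 tree decomposition is:
Bags: B1 = {3, 6, 7, 11}  B2 = {1, 3, 7, 11}  B3 = {1, 7, 9, 11}  B4 = {1, 9, 10, 11}  B5 = {1, 9, 10, 13}  B6 = {9, 10, 12, 13}  B7 = {2, 10, 12, 13}  B8 = {0, 2, 12, 13}  B9 = {0, 2, 12, 14}  B10 = {0, 2, 5, 14}  B11 = {0, 5, 8, 14}  B12 = {4, 5, 8, 14}
Tree: B1–B2, B2–B3, B3–B4, B4–B5, B5–B6, B6–B7, B7–B8, B8–B9, B9–B10, B10–B11, B11–B12
Every bag has size at most 4, so the width is 4 − 1 = 3 and tw(G) ≤ 3. For the lower bound: the 4 vertex sets {3,6,7}, {11}, {1}, {9,10,12,13} are disjoint, each induces a connected subgraph, and every pair is joined by at least one edge of G. Contracting each set to a single vertex therefore yields K_{4} as a minor, and since treewidth is minor-monotone, tw(G) ≥ tw(K_{4}) = 3. Therefore the treewidth is 3.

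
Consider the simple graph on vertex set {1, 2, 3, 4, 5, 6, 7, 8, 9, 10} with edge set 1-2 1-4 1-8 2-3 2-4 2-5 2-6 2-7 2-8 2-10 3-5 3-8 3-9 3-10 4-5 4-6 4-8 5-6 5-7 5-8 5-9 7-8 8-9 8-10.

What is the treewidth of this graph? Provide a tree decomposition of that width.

Treewidth 3.
Bags: B1 = {2, 4, 5, 8}  B2 = {2, 3, 5, 8}  B3 = {2, 4, 5, 6}  B4 = {2, 5, 7, 8}  B5 = {3, 5, 8, 9}  B6 = {1, 2, 4, 8}  B7 = {2, 3, 8, 10}
Tree: B1–B2, B1–B3, B1–B4, B2–B5, B1–B6, B2–B7

The largest bag has 4 vertices, giving width 3; this decomposition certifies tw(G) ≤ 3. On the other hand G contains the 4-clique {3, 5, 8, 9}. A clique must lie in a single bag of any decomposition, so no decomposition can have width below 3. Therefore the treewidth is 3.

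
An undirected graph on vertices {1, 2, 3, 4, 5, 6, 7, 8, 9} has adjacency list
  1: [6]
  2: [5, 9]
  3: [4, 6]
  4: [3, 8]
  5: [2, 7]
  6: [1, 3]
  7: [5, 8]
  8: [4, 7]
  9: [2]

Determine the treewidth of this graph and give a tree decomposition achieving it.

Every bag has size at most 2, so the width is 2 − 1 = 1 and tw(G) ≤ 1. Since G has at least one edge (e.g. 1–6), it is not an edgeless graph, so tw(G) ≥ 1. Therefore the treewidth is 1.

Treewidth 1.
Bags: B1 = {1, 6}  B2 = {3, 6}  B3 = {3, 4}  B4 = {4, 8}  B5 = {7, 8}  B6 = {5, 7}  B7 = {2, 5}  B8 = {2, 9}
Tree: B1–B2, B2–B3, B3–B4, B4–B5, B5–B6, B6–B7, B7–B8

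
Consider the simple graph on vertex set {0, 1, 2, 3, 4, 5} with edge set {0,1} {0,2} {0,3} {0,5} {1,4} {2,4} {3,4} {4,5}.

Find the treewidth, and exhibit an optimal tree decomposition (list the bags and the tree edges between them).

The largest bag has 3 vertices, giving width 2; this decomposition certifies tw(G) ≤ 2. The edges 4–1–0–5–4 form a cycle, so G is not a tree and its treewidth is at least 2. Therefore the treewidth is 2.

Treewidth 2.
One optimal decomposition is:
Bags: B1 = {0, 1, 4}  B2 = {0, 4, 5}  B3 = {0, 2, 4}  B4 = {0, 3, 4}
Tree: B1–B2, B2–B3, B3–B4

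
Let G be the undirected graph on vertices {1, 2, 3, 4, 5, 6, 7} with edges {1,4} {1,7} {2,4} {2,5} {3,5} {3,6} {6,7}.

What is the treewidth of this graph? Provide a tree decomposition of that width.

The largest bag has 3 vertices, giving width 2; this decomposition certifies tw(G) ≤ 2. The edges 3–6–7–1–4–2–5–3 form a cycle, so G is not a tree and its treewidth is at least 2. The upper and lower bounds meet at 2, so that is the treewidth.

Treewidth 2.
One such decomposition:
Bags: B1 = {3, 6, 7}  B2 = {1, 3, 7}  B3 = {1, 3, 4}  B4 = {2, 3, 4}  B5 = {2, 3, 5}
Tree: B1–B2, B2–B3, B3–B4, B4–B5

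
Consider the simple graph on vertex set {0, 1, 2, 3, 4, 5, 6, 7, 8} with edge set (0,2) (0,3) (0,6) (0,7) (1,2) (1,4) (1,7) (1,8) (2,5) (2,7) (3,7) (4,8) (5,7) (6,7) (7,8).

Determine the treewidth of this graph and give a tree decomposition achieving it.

Treewidth 2.
One such decomposition:
Bags: B1 = {1, 2, 7}  B2 = {1, 7, 8}  B3 = {0, 2, 7}  B4 = {0, 6, 7}  B5 = {1, 4, 8}  B6 = {2, 5, 7}  B7 = {0, 3, 7}
Tree: B1–B2, B1–B3, B3–B4, B2–B5, B3–B6, B3–B7

The largest bag has 3 vertices, giving width 2; this decomposition certifies tw(G) ≤ 2. For the lower bound, the 3 vertices {1, 4, 8} are pairwise adjacent, and any tree decomposition puts a clique entirely inside one bag — forcing width ≥ 2. Therefore the treewidth is 2.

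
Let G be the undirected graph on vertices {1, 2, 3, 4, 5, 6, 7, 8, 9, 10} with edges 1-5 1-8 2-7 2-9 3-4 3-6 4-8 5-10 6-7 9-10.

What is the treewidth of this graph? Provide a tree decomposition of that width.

Treewidth 2.
One such decomposition:
Bags: B1 = {2, 7, 9}  B2 = {6, 7, 9}  B3 = {3, 6, 9}  B4 = {3, 4, 9}  B5 = {4, 8, 9}  B6 = {1, 8, 9}  B7 = {1, 5, 9}  B8 = {5, 9, 10}
Tree: B1–B2, B2–B3, B3–B4, B4–B5, B5–B6, B6–B7, B7–B8

Each bag holds 3 vertices, so the decomposition has width 2, which upper-bounds the treewidth. Since 9–2–7–6–3–4–8–1–5–10–9 is a cycle in G, G is not acyclic. Forests are exactly the graphs of treewidth ≤ 1, so tw(G) ≥ 2. Therefore the treewidth is 2.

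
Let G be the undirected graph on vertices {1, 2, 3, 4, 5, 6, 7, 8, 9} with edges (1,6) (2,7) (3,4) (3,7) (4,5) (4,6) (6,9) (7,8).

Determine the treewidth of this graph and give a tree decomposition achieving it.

Every bag has size at most 2, so the width is 2 − 1 = 1 and tw(G) ≤ 1. Since G has at least one edge (e.g. 3–7), it is not an edgeless graph, so tw(G) ≥ 1. Hence tw(G) = 1 exactly.

Treewidth 1.
One such decomposition:
Bags: B1 = {3, 7}  B2 = {3, 4}  B3 = {4, 6}  B4 = {1, 6}  B5 = {7, 8}  B6 = {2, 7}  B7 = {6, 9}  B8 = {4, 5}
Tree: B1–B2, B2–B3, B3–B4, B1–B5, B5–B6, B3–B7, B2–B8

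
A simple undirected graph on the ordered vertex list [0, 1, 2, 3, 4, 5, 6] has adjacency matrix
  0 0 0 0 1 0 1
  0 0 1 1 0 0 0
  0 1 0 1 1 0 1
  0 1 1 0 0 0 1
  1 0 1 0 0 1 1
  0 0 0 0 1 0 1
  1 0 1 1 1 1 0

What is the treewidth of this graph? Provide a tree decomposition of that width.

The largest bag has 3 vertices, giving width 2; this decomposition certifies tw(G) ≤ 2. For the lower bound, the 3 vertices {1, 2, 3} are pairwise adjacent, and any tree decomposition puts a clique entirely inside one bag — forcing width ≥ 2. Therefore the treewidth is 2.

Treewidth 2.
One optimal decomposition is:
Bags: B1 = {2, 4, 6}  B2 = {4, 5, 6}  B3 = {2, 3, 6}  B4 = {0, 4, 6}  B5 = {1, 2, 3}
Tree: B1–B2, B1–B3, B2–B4, B3–B5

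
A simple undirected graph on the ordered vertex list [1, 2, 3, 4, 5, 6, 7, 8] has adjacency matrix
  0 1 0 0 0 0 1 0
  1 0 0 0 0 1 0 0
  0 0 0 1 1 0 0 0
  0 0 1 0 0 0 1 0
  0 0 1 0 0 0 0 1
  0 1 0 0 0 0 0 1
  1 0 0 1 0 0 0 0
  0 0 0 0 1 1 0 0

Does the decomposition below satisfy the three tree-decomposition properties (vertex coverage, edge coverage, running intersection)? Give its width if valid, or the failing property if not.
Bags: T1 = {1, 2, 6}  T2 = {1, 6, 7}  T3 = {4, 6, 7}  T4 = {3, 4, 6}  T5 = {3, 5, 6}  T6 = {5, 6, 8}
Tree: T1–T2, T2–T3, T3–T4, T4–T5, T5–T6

Yes; width 2.

Checking the three conditions: (i) the bags cover all of {1, 2, 3, 4, 5, 6, 7, 8}; (ii) for each edge, some bag contains both endpoints; (iii) the bags containing any fixed vertex form a subtree. All hold, so the decomposition is valid with width 3 − 1 = 2.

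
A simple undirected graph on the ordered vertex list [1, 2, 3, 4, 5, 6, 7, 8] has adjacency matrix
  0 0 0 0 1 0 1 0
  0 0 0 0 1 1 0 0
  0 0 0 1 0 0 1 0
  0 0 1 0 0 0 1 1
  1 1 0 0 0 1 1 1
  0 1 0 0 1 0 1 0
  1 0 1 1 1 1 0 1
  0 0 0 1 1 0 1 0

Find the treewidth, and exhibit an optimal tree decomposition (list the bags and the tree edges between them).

The largest bag has 3 vertices, giving width 2; this decomposition certifies tw(G) ≤ 2. For the lower bound, the 3 vertices {2, 5, 6} are pairwise adjacent, and any tree decomposition puts a clique entirely inside one bag — forcing width ≥ 2. Therefore the treewidth is 2.

Treewidth 2.
One optimal decomposition is:
Bags: B1 = {1, 5, 7}  B2 = {5, 7, 8}  B3 = {5, 6, 7}  B4 = {4, 7, 8}  B5 = {3, 4, 7}  B6 = {2, 5, 6}
Tree: B1–B2, B1–B3, B2–B4, B4–B5, B3–B6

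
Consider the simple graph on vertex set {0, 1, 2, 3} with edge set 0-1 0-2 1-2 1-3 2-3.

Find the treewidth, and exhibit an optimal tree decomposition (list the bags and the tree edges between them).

Treewidth 2.
Bags: B1 = {0, 1, 2}  B2 = {1, 2, 3}
Tree: B1–B2

Every bag has size at most 3, so the width is 3 − 1 = 2 and tw(G) ≤ 2. Conversely, {0, 1, 2} is a clique of size 3, and the vertices of any clique must share a bag in every tree decomposition; so some bag has ≥ 3 vertices and tw(G) ≥ 2. Therefore the treewidth is 2.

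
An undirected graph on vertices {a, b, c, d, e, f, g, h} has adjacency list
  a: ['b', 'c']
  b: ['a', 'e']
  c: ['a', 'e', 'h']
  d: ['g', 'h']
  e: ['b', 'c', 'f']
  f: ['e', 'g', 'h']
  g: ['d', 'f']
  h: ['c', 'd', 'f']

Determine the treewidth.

2

A width-2 tree decomposition is:
Bags: B1 = {a, b, c}  B2 = {b, c, e}  B3 = {c, e, h}  B4 = {e, f, h}  B5 = {d, f, h}  B6 = {d, f, g}
Tree: B1–B2, B2–B3, B3–B4, B4–B5, B5–B6
Every bag has size at most 3, so the width is 3 − 1 = 2 and tw(G) ≤ 2. The edges a–b–e–c–a form a cycle, so G is not a tree and its treewidth is at least 2. Hence tw(G) = 2 exactly.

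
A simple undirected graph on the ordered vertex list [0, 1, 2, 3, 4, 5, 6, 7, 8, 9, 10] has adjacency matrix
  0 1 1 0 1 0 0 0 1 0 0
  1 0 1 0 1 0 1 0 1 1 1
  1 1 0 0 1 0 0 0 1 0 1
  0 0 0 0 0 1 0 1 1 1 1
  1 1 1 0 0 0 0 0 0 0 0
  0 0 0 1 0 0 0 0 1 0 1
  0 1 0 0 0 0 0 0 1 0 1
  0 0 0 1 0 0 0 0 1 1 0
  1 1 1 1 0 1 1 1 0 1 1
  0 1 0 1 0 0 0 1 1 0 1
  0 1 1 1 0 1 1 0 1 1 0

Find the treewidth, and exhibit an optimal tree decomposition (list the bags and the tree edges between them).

Treewidth 3.
One optimal decomposition is:
Bags: B1 = {1, 2, 8, 10}  B2 = {1, 6, 8, 10}  B3 = {1, 8, 9, 10}  B4 = {3, 8, 9, 10}  B5 = {0, 1, 2, 8}  B6 = {3, 5, 8, 10}  B7 = {0, 1, 2, 4}  B8 = {3, 7, 8, 9}
Tree: B1–B2, B1–B3, B3–B4, B1–B5, B4–B6, B5–B7, B4–B8

Each bag holds 4 vertices, so the decomposition has width 3, which upper-bounds the treewidth. For the lower bound, the 4 vertices {0, 1, 2, 8} are pairwise adjacent, and any tree decomposition puts a clique entirely inside one bag — forcing width ≥ 3. Therefore the treewidth is 3.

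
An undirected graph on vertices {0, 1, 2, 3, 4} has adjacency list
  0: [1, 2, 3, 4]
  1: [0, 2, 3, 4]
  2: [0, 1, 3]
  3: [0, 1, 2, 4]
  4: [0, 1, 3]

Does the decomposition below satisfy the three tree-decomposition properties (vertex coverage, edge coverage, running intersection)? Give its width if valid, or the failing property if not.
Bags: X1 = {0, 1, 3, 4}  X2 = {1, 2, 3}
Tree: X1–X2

A tree decomposition must satisfy three properties: every vertex lies in some bag; for every edge, both endpoints lie together in some bag; and for every vertex, the bags containing it form a connected subtree. Here edge (0,2) lies in no bag, so the decomposition is invalid.

No — edge (0,2) lies in no bag.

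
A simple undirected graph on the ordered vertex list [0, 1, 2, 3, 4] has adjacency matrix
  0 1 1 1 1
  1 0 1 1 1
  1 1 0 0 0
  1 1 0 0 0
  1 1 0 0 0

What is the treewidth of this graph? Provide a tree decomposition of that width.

The largest bag has 3 vertices, giving width 2; this decomposition certifies tw(G) ≤ 2. For the lower bound, the 3 vertices {0, 1, 2} are pairwise adjacent, and any tree decomposition puts a clique entirely inside one bag — forcing width ≥ 2. Combining the bounds, tw(G) = 2.

Treewidth 2.
One such decomposition:
Bags: B1 = {0, 1, 4}  B2 = {0, 1, 3}  B3 = {0, 1, 2}
Tree: B1–B2, B1–B3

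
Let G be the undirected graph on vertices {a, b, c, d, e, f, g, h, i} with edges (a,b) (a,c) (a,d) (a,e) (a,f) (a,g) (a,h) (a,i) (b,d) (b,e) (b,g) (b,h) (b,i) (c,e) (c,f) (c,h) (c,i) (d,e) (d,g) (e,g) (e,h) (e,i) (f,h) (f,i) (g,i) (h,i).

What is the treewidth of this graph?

4

A width-4 tree decomposition is:
Bags: B1 = {a, b, e, h, i}  B2 = {a, c, e, h, i}  B3 = {a, b, e, g, i}  B4 = {a, b, d, e, g}  B5 = {a, c, f, h, i}
Tree: B1–B2, B1–B3, B3–B4, B2–B5
Every bag has size at most 5, so the width is 5 − 1 = 4 and tw(G) ≤ 4. For the lower bound, the 5 vertices {a, b, d, e, g} are pairwise adjacent, and any tree decomposition puts a clique entirely inside one bag — forcing width ≥ 4. The upper and lower bounds meet at 4, so that is the treewidth.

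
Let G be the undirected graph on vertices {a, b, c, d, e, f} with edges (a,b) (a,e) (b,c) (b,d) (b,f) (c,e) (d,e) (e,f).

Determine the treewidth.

2

A width-2 tree decomposition is:
Bags: B1 = {a, b, e}  B2 = {b, e, f}  B3 = {b, d, e}  B4 = {b, c, e}
Tree: B1–B2, B2–B3, B3–B4
Every bag has size at most 3, so the width is 3 − 1 = 2 and tw(G) ≤ 2. Since b–a–e–f–b is a cycle in G, G is not acyclic. Forests are exactly the graphs of treewidth ≤ 1, so tw(G) ≥ 2. Hence tw(G) = 2 exactly.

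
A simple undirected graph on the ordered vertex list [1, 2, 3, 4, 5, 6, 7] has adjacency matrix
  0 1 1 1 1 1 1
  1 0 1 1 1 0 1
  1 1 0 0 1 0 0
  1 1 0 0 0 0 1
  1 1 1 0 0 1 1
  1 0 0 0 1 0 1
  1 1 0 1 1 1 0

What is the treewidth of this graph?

3

A width-3 tree decomposition is:
Bags: B1 = {1, 2, 5, 7}  B2 = {1, 2, 4, 7}  B3 = {1, 2, 3, 5}  B4 = {1, 5, 6, 7}
Tree: B1–B2, B1–B3, B1–B4
Each bag holds 4 vertices, so the decomposition has width 3, which upper-bounds the treewidth. Conversely, {1, 2, 4, 7} is a clique of size 4, and the vertices of any clique must share a bag in every tree decomposition; so some bag has ≥ 4 vertices and tw(G) ≥ 3. The upper and lower bounds meet at 3, so that is the treewidth.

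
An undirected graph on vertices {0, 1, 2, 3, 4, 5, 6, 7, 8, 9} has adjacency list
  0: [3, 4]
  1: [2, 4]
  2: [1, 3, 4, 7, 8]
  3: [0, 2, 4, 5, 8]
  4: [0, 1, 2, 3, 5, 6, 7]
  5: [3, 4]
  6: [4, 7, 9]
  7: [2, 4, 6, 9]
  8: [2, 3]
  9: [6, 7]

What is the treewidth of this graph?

A width-2 tree decomposition is:
Bags: B1 = {2, 4, 7}  B2 = {4, 6, 7}  B3 = {1, 2, 4}  B4 = {2, 3, 4}  B5 = {3, 4, 5}  B6 = {2, 3, 8}  B7 = {6, 7, 9}  B8 = {0, 3, 4}
Tree: B1–B2, B1–B3, B1–B4, B4–B5, B4–B6, B2–B7, B4–B8
Every bag has size at most 3, so the width is 3 − 1 = 2 and tw(G) ≤ 2. On the other hand G contains the 3-clique {2, 3, 8}. A clique must lie in a single bag of any decomposition, so no decomposition can have width below 2. Therefore the treewidth is 2.

2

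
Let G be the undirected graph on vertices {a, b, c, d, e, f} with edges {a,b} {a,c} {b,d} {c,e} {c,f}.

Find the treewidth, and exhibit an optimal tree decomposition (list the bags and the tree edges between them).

Every bag has size at most 2, so the width is 2 − 1 = 1 and tw(G) ≤ 1. Any graph with an edge has treewidth ≥ 1, and G has the edge c–e. Combining the bounds, tw(G) = 1.

Treewidth 1.
One optimal decomposition is:
Bags: B1 = {c, e}  B2 = {a, c}  B3 = {c, f}  B4 = {a, b}  B5 = {b, d}
Tree: B1–B2, B1–B3, B2–B4, B4–B5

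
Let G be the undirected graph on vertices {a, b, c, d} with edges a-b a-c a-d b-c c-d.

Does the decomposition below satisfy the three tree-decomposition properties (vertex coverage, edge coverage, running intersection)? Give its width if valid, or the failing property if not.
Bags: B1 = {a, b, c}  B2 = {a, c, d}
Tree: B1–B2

Checking the three conditions: (i) the bags cover all of {a, b, c, d}; (ii) for each edge, some bag contains both endpoints; (iii) the bags containing any fixed vertex form a subtree. All hold, so the decomposition is valid with width 3 − 1 = 2.

Yes; width 2.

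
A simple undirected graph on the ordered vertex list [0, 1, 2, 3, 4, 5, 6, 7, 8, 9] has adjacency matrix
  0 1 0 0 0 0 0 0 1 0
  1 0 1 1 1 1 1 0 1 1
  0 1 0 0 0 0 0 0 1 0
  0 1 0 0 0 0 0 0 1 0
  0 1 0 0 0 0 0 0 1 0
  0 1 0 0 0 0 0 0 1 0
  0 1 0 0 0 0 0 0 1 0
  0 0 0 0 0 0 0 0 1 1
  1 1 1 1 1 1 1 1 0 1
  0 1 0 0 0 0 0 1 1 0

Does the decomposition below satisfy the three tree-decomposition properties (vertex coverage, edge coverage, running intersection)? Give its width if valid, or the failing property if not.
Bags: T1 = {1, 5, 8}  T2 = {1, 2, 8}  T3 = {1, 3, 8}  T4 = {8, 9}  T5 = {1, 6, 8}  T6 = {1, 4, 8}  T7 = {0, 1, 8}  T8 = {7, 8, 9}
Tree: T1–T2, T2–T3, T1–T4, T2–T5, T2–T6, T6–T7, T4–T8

A tree decomposition must satisfy three properties: every vertex lies in some bag; for every edge, both endpoints lie together in some bag; and for every vertex, the bags containing it form a connected subtree. Here edge (1,9) lies in no bag, so the decomposition is invalid.

No — edge (1,9) lies in no bag.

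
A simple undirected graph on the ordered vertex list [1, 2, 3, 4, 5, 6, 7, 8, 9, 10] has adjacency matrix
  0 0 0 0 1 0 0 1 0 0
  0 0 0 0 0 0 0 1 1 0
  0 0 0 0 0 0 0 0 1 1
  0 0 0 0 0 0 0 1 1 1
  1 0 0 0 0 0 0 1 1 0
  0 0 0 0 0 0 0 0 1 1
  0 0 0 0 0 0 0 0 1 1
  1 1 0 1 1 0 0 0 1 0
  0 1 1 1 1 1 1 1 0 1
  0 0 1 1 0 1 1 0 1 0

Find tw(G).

A width-2 tree decomposition is:
Bags: B1 = {4, 9, 10}  B2 = {3, 9, 10}  B3 = {7, 9, 10}  B4 = {6, 9, 10}  B5 = {4, 8, 9}  B6 = {5, 8, 9}  B7 = {1, 5, 8}  B8 = {2, 8, 9}
Tree: B1–B2, B1–B3, B2–B4, B1–B5, B5–B6, B6–B7, B6–B8
Every bag has size at most 3, so the width is 3 − 1 = 2 and tw(G) ≤ 2. Conversely, {1, 5, 8} is a clique of size 3, and the vertices of any clique must share a bag in every tree decomposition; so some bag has ≥ 3 vertices and tw(G) ≥ 2. Therefore the treewidth is 2.

2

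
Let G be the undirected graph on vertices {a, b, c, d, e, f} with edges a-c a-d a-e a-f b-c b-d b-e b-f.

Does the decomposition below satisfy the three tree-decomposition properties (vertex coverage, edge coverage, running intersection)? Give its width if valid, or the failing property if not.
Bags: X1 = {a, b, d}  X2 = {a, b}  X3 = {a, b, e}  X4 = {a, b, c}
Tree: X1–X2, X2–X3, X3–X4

No — vertex f appears in no bag.

A tree decomposition must satisfy three properties: every vertex lies in some bag; for every edge, both endpoints lie together in some bag; and for every vertex, the bags containing it form a connected subtree. Here vertex f appears in no bag, so the decomposition is invalid.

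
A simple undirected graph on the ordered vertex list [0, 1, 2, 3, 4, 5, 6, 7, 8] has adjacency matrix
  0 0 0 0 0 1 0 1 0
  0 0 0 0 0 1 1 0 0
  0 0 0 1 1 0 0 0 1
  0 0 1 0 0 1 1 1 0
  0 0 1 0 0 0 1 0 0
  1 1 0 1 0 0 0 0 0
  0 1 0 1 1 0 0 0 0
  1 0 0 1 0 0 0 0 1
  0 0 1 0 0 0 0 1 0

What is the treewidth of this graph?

A width-3 tree decomposition is:
Bags: B1 = {2, 4, 7, 8}  B2 = {2, 3, 4, 7}  B3 = {3, 4, 6, 7}  B4 = {0, 3, 6, 7}  B5 = {0, 3, 5, 6}  B6 = {0, 1, 5, 6}
Tree: B1–B2, B2–B3, B3–B4, B4–B5, B5–B6
The largest bag has 4 vertices, giving width 3; this decomposition certifies tw(G) ≤ 3. For the lower bound: the 4 vertex sets {2,4,8}, {7}, {3}, {0,1,5,6} are disjoint, each induces a connected subgraph, and every pair is joined by at least one edge of G. Contracting each set to a single vertex therefore yields K_{4} as a minor, and since treewidth is minor-monotone, tw(G) ≥ tw(K_{4}) = 3. Therefore the treewidth is 3.

3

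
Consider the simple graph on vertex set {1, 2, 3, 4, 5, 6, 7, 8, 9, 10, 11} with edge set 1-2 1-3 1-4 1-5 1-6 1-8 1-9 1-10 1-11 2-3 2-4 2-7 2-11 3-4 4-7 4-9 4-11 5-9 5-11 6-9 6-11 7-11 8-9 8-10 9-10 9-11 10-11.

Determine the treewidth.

3

A width-3 tree decomposition is:
Bags: B1 = {1, 6, 9, 11}  B2 = {1, 9, 10, 11}  B3 = {1, 4, 9, 11}  B4 = {1, 2, 4, 11}  B5 = {1, 5, 9, 11}  B6 = {1, 8, 9, 10}  B7 = {1, 2, 3, 4}  B8 = {2, 4, 7, 11}
Tree: B1–B2, B2–B3, B3–B4, B2–B5, B2–B6, B4–B7, B4–B8
Every bag has size at most 4, so the width is 4 − 1 = 3 and tw(G) ≤ 3. On the other hand G contains the 4-clique {1, 8, 9, 10}. A clique must lie in a single bag of any decomposition, so no decomposition can have width below 3. Combining the bounds, tw(G) = 3.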